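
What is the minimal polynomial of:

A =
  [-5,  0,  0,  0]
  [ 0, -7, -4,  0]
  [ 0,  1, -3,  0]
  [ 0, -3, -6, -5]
x^2 + 10*x + 25

The characteristic polynomial is χ_A(x) = (x + 5)^4, so the eigenvalues are known. The minimal polynomial is
  m_A(x) = Π_λ (x − λ)^{k_λ}
where k_λ is the size of the *largest* Jordan block for λ (equivalently, the smallest k with (A − λI)^k v = 0 for every generalised eigenvector v of λ).

  λ = -5: largest Jordan block has size 2, contributing (x + 5)^2

So m_A(x) = (x + 5)^2 = x^2 + 10*x + 25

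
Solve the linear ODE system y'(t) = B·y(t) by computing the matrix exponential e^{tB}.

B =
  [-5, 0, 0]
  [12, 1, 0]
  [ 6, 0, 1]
e^{tB} =
  [exp(-5*t), 0, 0]
  [2*exp(t) - 2*exp(-5*t), exp(t), 0]
  [exp(t) - exp(-5*t), 0, exp(t)]

Strategy: write B = P · J · P⁻¹ where J is a Jordan canonical form, so e^{tB} = P · e^{tJ} · P⁻¹, and e^{tJ} can be computed block-by-block.

B has Jordan form
J =
  [-5, 0, 0]
  [ 0, 1, 0]
  [ 0, 0, 1]
(up to reordering of blocks).

Per-block formulas:
  For a 1×1 block at λ = 1: exp(t · [1]) = [e^(1t)].
  For a 1×1 block at λ = -5: exp(t · [-5]) = [e^(-5t)].

After assembling e^{tJ} and conjugating by P, we get:

e^{tB} =
  [exp(-5*t), 0, 0]
  [2*exp(t) - 2*exp(-5*t), exp(t), 0]
  [exp(t) - exp(-5*t), 0, exp(t)]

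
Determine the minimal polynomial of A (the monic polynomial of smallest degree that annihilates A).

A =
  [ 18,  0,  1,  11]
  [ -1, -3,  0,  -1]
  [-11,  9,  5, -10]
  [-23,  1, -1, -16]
x^4 - 4*x^3 - 44*x^2 + 96*x + 576

The characteristic polynomial is χ_A(x) = (x - 6)^2*(x + 4)^2, so the eigenvalues are known. The minimal polynomial is
  m_A(x) = Π_λ (x − λ)^{k_λ}
where k_λ is the size of the *largest* Jordan block for λ (equivalently, the smallest k with (A − λI)^k v = 0 for every generalised eigenvector v of λ).

  λ = -4: largest Jordan block has size 2, contributing (x + 4)^2
  λ = 6: largest Jordan block has size 2, contributing (x − 6)^2

So m_A(x) = (x - 6)^2*(x + 4)^2 = x^4 - 4*x^3 - 44*x^2 + 96*x + 576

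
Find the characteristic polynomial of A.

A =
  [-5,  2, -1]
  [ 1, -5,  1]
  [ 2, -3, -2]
x^3 + 12*x^2 + 48*x + 64

Expanding det(x·I − A) (e.g. by cofactor expansion or by noting that A is similar to its Jordan form J, which has the same characteristic polynomial as A) gives
  χ_A(x) = x^3 + 12*x^2 + 48*x + 64
which factors as (x + 4)^3. The eigenvalues (with algebraic multiplicities) are λ = -4 with multiplicity 3.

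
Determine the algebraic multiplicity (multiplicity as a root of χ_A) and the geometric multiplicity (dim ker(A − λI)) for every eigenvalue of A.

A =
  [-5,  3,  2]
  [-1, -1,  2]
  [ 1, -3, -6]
λ = -4: alg = 3, geom = 2

Step 1 — factor the characteristic polynomial to read off the algebraic multiplicities:
  χ_A(x) = (x + 4)^3

Step 2 — compute geometric multiplicities via the rank-nullity identity g(λ) = n − rank(A − λI):
  rank(A − (-4)·I) = 1, so dim ker(A − (-4)·I) = n − 1 = 2

Summary:
  λ = -4: algebraic multiplicity = 3, geometric multiplicity = 2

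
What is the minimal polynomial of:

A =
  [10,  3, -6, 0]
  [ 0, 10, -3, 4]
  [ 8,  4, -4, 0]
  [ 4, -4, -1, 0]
x^3 - 12*x^2 + 48*x - 64

The characteristic polynomial is χ_A(x) = (x - 4)^4, so the eigenvalues are known. The minimal polynomial is
  m_A(x) = Π_λ (x − λ)^{k_λ}
where k_λ is the size of the *largest* Jordan block for λ (equivalently, the smallest k with (A − λI)^k v = 0 for every generalised eigenvector v of λ).

  λ = 4: largest Jordan block has size 3, contributing (x − 4)^3

So m_A(x) = (x - 4)^3 = x^3 - 12*x^2 + 48*x - 64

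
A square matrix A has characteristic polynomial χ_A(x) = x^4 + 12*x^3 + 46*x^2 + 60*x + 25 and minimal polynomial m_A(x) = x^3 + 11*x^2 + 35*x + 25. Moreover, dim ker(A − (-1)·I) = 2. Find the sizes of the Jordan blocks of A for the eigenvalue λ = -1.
Block sizes for λ = -1: [1, 1]

Step 1 — from the characteristic polynomial, algebraic multiplicity of λ = -1 is 2. From dim ker(A − (-1)·I) = 2, there are exactly 2 Jordan blocks for λ = -1.
Step 2 — from the minimal polynomial, the factor (x + 1) tells us the largest block for λ = -1 has size 1.
Step 3 — with total size 2, 2 blocks, and largest block 1, the block sizes (in nonincreasing order) are [1, 1].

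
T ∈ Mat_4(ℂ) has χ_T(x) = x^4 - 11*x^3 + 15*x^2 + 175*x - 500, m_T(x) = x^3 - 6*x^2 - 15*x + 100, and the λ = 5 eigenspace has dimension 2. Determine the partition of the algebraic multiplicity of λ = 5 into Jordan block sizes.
Block sizes for λ = 5: [2, 1]

Step 1 — from the characteristic polynomial, algebraic multiplicity of λ = 5 is 3. From dim ker(T − (5)·I) = 2, there are exactly 2 Jordan blocks for λ = 5.
Step 2 — from the minimal polynomial, the factor (x − 5)^2 tells us the largest block for λ = 5 has size 2.
Step 3 — with total size 3, 2 blocks, and largest block 2, the block sizes (in nonincreasing order) are [2, 1].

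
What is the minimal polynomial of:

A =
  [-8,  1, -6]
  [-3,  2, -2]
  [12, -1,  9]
x^3 - 3*x^2 + 3*x - 1

The characteristic polynomial is χ_A(x) = (x - 1)^3, so the eigenvalues are known. The minimal polynomial is
  m_A(x) = Π_λ (x − λ)^{k_λ}
where k_λ is the size of the *largest* Jordan block for λ (equivalently, the smallest k with (A − λI)^k v = 0 for every generalised eigenvector v of λ).

  λ = 1: largest Jordan block has size 3, contributing (x − 1)^3

So m_A(x) = (x - 1)^3 = x^3 - 3*x^2 + 3*x - 1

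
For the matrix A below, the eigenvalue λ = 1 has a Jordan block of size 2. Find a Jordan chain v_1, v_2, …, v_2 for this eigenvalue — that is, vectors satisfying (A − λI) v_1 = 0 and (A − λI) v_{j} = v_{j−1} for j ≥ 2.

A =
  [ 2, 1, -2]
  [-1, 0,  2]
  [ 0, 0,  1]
A Jordan chain for λ = 1 of length 2:
v_1 = (1, -1, 0)ᵀ
v_2 = (1, 0, 0)ᵀ

Let N = A − (1)·I. We want v_2 with N^2 v_2 = 0 but N^1 v_2 ≠ 0; then v_{j-1} := N · v_j for j = 2, …, 2.

Pick v_2 = (1, 0, 0)ᵀ.
Then v_1 = N · v_2 = (1, -1, 0)ᵀ.

Sanity check: (A − (1)·I) v_1 = (0, 0, 0)ᵀ = 0. ✓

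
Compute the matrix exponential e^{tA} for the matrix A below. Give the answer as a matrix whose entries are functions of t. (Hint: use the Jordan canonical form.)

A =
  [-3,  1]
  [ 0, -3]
e^{tA} =
  [exp(-3*t), t*exp(-3*t)]
  [0, exp(-3*t)]

Strategy: write A = P · J · P⁻¹ where J is a Jordan canonical form, so e^{tA} = P · e^{tJ} · P⁻¹, and e^{tJ} can be computed block-by-block.

A has Jordan form
J =
  [-3,  1]
  [ 0, -3]
(up to reordering of blocks).

Per-block formulas:
  For a 2×2 Jordan block J_2(-3): exp(t · J_2(-3)) = e^(-3t)·(I + t·N), where N is the 2×2 nilpotent shift.

After assembling e^{tJ} and conjugating by P, we get:

e^{tA} =
  [exp(-3*t), t*exp(-3*t)]
  [0, exp(-3*t)]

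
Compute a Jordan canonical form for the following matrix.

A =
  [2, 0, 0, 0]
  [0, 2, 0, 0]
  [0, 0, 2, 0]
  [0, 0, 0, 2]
J_1(2) ⊕ J_1(2) ⊕ J_1(2) ⊕ J_1(2)

The characteristic polynomial is
  det(x·I − A) = x^4 - 8*x^3 + 24*x^2 - 32*x + 16 = (x - 2)^4

Eigenvalues and multiplicities (the geometric multiplicity of λ is n − rank(A − λI), which equals the number of Jordan blocks for λ):
  λ = 2: algebraic multiplicity = 4, geometric multiplicity = 4

Determining the block sizes for each eigenvalue:
  λ = 2: gm = am = 4, so every block has size 1 → block sizes [1, 1, 1, 1]

Assembling the blocks gives a Jordan form
J =
  [2, 0, 0, 0]
  [0, 2, 0, 0]
  [0, 0, 2, 0]
  [0, 0, 0, 2]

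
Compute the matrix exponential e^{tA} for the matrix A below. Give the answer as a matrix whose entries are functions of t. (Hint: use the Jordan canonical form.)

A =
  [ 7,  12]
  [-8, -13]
e^{tA} =
  [3*exp(-t) - 2*exp(-5*t), 3*exp(-t) - 3*exp(-5*t)]
  [-2*exp(-t) + 2*exp(-5*t), -2*exp(-t) + 3*exp(-5*t)]

Strategy: write A = P · J · P⁻¹ where J is a Jordan canonical form, so e^{tA} = P · e^{tJ} · P⁻¹, and e^{tJ} can be computed block-by-block.

A has Jordan form
J =
  [-5,  0]
  [ 0, -1]
(up to reordering of blocks).

Per-block formulas:
  For a 1×1 block at λ = -1: exp(t · [-1]) = [e^(-1t)].
  For a 1×1 block at λ = -5: exp(t · [-5]) = [e^(-5t)].

After assembling e^{tJ} and conjugating by P, we get:

e^{tA} =
  [3*exp(-t) - 2*exp(-5*t), 3*exp(-t) - 3*exp(-5*t)]
  [-2*exp(-t) + 2*exp(-5*t), -2*exp(-t) + 3*exp(-5*t)]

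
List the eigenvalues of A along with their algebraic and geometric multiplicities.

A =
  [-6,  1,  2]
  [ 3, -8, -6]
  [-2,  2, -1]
λ = -5: alg = 3, geom = 2

Step 1 — factor the characteristic polynomial to read off the algebraic multiplicities:
  χ_A(x) = (x + 5)^3

Step 2 — compute geometric multiplicities via the rank-nullity identity g(λ) = n − rank(A − λI):
  rank(A − (-5)·I) = 1, so dim ker(A − (-5)·I) = n − 1 = 2

Summary:
  λ = -5: algebraic multiplicity = 3, geometric multiplicity = 2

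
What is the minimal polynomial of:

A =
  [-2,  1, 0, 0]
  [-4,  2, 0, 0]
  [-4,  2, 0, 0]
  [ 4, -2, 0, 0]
x^2

The characteristic polynomial is χ_A(x) = x^4, so the eigenvalues are known. The minimal polynomial is
  m_A(x) = Π_λ (x − λ)^{k_λ}
where k_λ is the size of the *largest* Jordan block for λ (equivalently, the smallest k with (A − λI)^k v = 0 for every generalised eigenvector v of λ).

  λ = 0: largest Jordan block has size 2, contributing (x − 0)^2

So m_A(x) = x^2 = x^2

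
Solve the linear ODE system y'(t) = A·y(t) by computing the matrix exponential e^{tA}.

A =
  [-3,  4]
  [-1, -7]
e^{tA} =
  [2*t*exp(-5*t) + exp(-5*t), 4*t*exp(-5*t)]
  [-t*exp(-5*t), -2*t*exp(-5*t) + exp(-5*t)]

Strategy: write A = P · J · P⁻¹ where J is a Jordan canonical form, so e^{tA} = P · e^{tJ} · P⁻¹, and e^{tJ} can be computed block-by-block.

A has Jordan form
J =
  [-5,  1]
  [ 0, -5]
(up to reordering of blocks).

Per-block formulas:
  For a 2×2 Jordan block J_2(-5): exp(t · J_2(-5)) = e^(-5t)·(I + t·N), where N is the 2×2 nilpotent shift.

After assembling e^{tJ} and conjugating by P, we get:

e^{tA} =
  [2*t*exp(-5*t) + exp(-5*t), 4*t*exp(-5*t)]
  [-t*exp(-5*t), -2*t*exp(-5*t) + exp(-5*t)]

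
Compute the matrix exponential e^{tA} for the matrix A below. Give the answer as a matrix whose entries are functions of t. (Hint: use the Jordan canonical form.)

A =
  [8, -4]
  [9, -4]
e^{tA} =
  [6*t*exp(2*t) + exp(2*t), -4*t*exp(2*t)]
  [9*t*exp(2*t), -6*t*exp(2*t) + exp(2*t)]

Strategy: write A = P · J · P⁻¹ where J is a Jordan canonical form, so e^{tA} = P · e^{tJ} · P⁻¹, and e^{tJ} can be computed block-by-block.

A has Jordan form
J =
  [2, 1]
  [0, 2]
(up to reordering of blocks).

Per-block formulas:
  For a 2×2 Jordan block J_2(2): exp(t · J_2(2)) = e^(2t)·(I + t·N), where N is the 2×2 nilpotent shift.

After assembling e^{tJ} and conjugating by P, we get:

e^{tA} =
  [6*t*exp(2*t) + exp(2*t), -4*t*exp(2*t)]
  [9*t*exp(2*t), -6*t*exp(2*t) + exp(2*t)]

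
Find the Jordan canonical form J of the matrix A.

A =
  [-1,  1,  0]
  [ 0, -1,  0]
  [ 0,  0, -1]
J_2(-1) ⊕ J_1(-1)

The characteristic polynomial is
  det(x·I − A) = x^3 + 3*x^2 + 3*x + 1 = (x + 1)^3

Eigenvalues and multiplicities (the geometric multiplicity of λ is n − rank(A − λI), which equals the number of Jordan blocks for λ):
  λ = -1: algebraic multiplicity = 3, geometric multiplicity = 2

Determining the block sizes for each eigenvalue:
  λ = -1: 2 blocks summing to 3 forces exactly one block of size 2 and the rest size 1 → block sizes [2, 1]

Assembling the blocks gives a Jordan form
J =
  [-1,  1,  0]
  [ 0, -1,  0]
  [ 0,  0, -1]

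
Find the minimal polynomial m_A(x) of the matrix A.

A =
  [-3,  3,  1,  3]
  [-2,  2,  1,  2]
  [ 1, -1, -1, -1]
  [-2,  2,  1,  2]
x^3

The characteristic polynomial is χ_A(x) = x^4, so the eigenvalues are known. The minimal polynomial is
  m_A(x) = Π_λ (x − λ)^{k_λ}
where k_λ is the size of the *largest* Jordan block for λ (equivalently, the smallest k with (A − λI)^k v = 0 for every generalised eigenvector v of λ).

  λ = 0: largest Jordan block has size 3, contributing (x − 0)^3

So m_A(x) = x^3 = x^3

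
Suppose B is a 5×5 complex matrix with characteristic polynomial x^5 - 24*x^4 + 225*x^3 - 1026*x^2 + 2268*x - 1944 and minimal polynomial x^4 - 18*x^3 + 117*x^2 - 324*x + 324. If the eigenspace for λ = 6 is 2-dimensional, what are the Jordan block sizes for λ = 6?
Block sizes for λ = 6: [2, 1]

Step 1 — from the characteristic polynomial, algebraic multiplicity of λ = 6 is 3. From dim ker(B − (6)·I) = 2, there are exactly 2 Jordan blocks for λ = 6.
Step 2 — from the minimal polynomial, the factor (x − 6)^2 tells us the largest block for λ = 6 has size 2.
Step 3 — with total size 3, 2 blocks, and largest block 2, the block sizes (in nonincreasing order) are [2, 1].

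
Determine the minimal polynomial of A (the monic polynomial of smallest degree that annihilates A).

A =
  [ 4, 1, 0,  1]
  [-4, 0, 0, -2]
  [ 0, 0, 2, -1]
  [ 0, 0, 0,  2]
x^2 - 4*x + 4

The characteristic polynomial is χ_A(x) = (x - 2)^4, so the eigenvalues are known. The minimal polynomial is
  m_A(x) = Π_λ (x − λ)^{k_λ}
where k_λ is the size of the *largest* Jordan block for λ (equivalently, the smallest k with (A − λI)^k v = 0 for every generalised eigenvector v of λ).

  λ = 2: largest Jordan block has size 2, contributing (x − 2)^2

So m_A(x) = (x - 2)^2 = x^2 - 4*x + 4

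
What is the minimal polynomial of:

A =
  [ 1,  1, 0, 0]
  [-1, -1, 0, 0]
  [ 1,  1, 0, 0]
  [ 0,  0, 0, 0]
x^2

The characteristic polynomial is χ_A(x) = x^4, so the eigenvalues are known. The minimal polynomial is
  m_A(x) = Π_λ (x − λ)^{k_λ}
where k_λ is the size of the *largest* Jordan block for λ (equivalently, the smallest k with (A − λI)^k v = 0 for every generalised eigenvector v of λ).

  λ = 0: largest Jordan block has size 2, contributing (x − 0)^2

So m_A(x) = x^2 = x^2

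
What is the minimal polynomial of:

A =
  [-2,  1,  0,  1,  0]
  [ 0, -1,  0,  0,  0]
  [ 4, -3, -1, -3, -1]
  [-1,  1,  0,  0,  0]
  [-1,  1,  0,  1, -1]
x^2 + 2*x + 1

The characteristic polynomial is χ_A(x) = (x + 1)^5, so the eigenvalues are known. The minimal polynomial is
  m_A(x) = Π_λ (x − λ)^{k_λ}
where k_λ is the size of the *largest* Jordan block for λ (equivalently, the smallest k with (A − λI)^k v = 0 for every generalised eigenvector v of λ).

  λ = -1: largest Jordan block has size 2, contributing (x + 1)^2

So m_A(x) = (x + 1)^2 = x^2 + 2*x + 1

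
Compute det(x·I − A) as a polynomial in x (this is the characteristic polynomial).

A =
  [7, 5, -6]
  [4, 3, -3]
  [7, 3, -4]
x^3 - 6*x^2 + 12*x - 8

Expanding det(x·I − A) (e.g. by cofactor expansion or by noting that A is similar to its Jordan form J, which has the same characteristic polynomial as A) gives
  χ_A(x) = x^3 - 6*x^2 + 12*x - 8
which factors as (x - 2)^3. The eigenvalues (with algebraic multiplicities) are λ = 2 with multiplicity 3.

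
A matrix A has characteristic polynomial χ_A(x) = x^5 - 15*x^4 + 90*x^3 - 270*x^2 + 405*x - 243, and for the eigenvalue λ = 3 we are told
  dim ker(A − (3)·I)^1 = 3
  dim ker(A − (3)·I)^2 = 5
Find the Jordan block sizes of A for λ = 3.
Block sizes for λ = 3: [2, 2, 1]

From the dimensions of kernels of powers, the number of Jordan blocks of size at least j is d_j − d_{j−1} where d_j = dim ker(N^j) (with d_0 = 0). Computing the differences gives [3, 2].
The number of blocks of size exactly k is (#blocks of size ≥ k) − (#blocks of size ≥ k + 1), so the partition is: 1 block(s) of size 1, 2 block(s) of size 2.
In nonincreasing order the block sizes are [2, 2, 1].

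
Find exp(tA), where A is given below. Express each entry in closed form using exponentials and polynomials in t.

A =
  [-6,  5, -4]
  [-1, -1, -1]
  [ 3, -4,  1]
e^{tA} =
  [-t^2*exp(-2*t)/2 - 4*t*exp(-2*t) + exp(-2*t), t^2*exp(-2*t)/2 + 5*t*exp(-2*t), -t^2*exp(-2*t)/2 - 4*t*exp(-2*t)]
  [-t*exp(-2*t), t*exp(-2*t) + exp(-2*t), -t*exp(-2*t)]
  [t^2*exp(-2*t)/2 + 3*t*exp(-2*t), -t^2*exp(-2*t)/2 - 4*t*exp(-2*t), t^2*exp(-2*t)/2 + 3*t*exp(-2*t) + exp(-2*t)]

Strategy: write A = P · J · P⁻¹ where J is a Jordan canonical form, so e^{tA} = P · e^{tJ} · P⁻¹, and e^{tJ} can be computed block-by-block.

A has Jordan form
J =
  [-2,  1,  0]
  [ 0, -2,  1]
  [ 0,  0, -2]
(up to reordering of blocks).

Per-block formulas:
  For a 3×3 Jordan block J_3(-2): exp(t · J_3(-2)) = e^(-2t)·(I + t·N + (t^2/2)·N^2), where N is the 3×3 nilpotent shift.

After assembling e^{tJ} and conjugating by P, we get:

e^{tA} =
  [-t^2*exp(-2*t)/2 - 4*t*exp(-2*t) + exp(-2*t), t^2*exp(-2*t)/2 + 5*t*exp(-2*t), -t^2*exp(-2*t)/2 - 4*t*exp(-2*t)]
  [-t*exp(-2*t), t*exp(-2*t) + exp(-2*t), -t*exp(-2*t)]
  [t^2*exp(-2*t)/2 + 3*t*exp(-2*t), -t^2*exp(-2*t)/2 - 4*t*exp(-2*t), t^2*exp(-2*t)/2 + 3*t*exp(-2*t) + exp(-2*t)]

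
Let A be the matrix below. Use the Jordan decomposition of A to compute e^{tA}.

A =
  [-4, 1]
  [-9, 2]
e^{tA} =
  [-3*t*exp(-t) + exp(-t), t*exp(-t)]
  [-9*t*exp(-t), 3*t*exp(-t) + exp(-t)]

Strategy: write A = P · J · P⁻¹ where J is a Jordan canonical form, so e^{tA} = P · e^{tJ} · P⁻¹, and e^{tJ} can be computed block-by-block.

A has Jordan form
J =
  [-1,  1]
  [ 0, -1]
(up to reordering of blocks).

Per-block formulas:
  For a 2×2 Jordan block J_2(-1): exp(t · J_2(-1)) = e^(-1t)·(I + t·N), where N is the 2×2 nilpotent shift.

After assembling e^{tJ} and conjugating by P, we get:

e^{tA} =
  [-3*t*exp(-t) + exp(-t), t*exp(-t)]
  [-9*t*exp(-t), 3*t*exp(-t) + exp(-t)]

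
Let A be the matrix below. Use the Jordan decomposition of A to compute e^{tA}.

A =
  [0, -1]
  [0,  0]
e^{tA} =
  [1, -t]
  [0, 1]

Strategy: write A = P · J · P⁻¹ where J is a Jordan canonical form, so e^{tA} = P · e^{tJ} · P⁻¹, and e^{tJ} can be computed block-by-block.

A has Jordan form
J =
  [0, 1]
  [0, 0]
(up to reordering of blocks).

Per-block formulas:
  For a 2×2 Jordan block J_2(0): exp(t · J_2(0)) = e^(0t)·(I + t·N), where N is the 2×2 nilpotent shift.

After assembling e^{tJ} and conjugating by P, we get:

e^{tA} =
  [1, -t]
  [0, 1]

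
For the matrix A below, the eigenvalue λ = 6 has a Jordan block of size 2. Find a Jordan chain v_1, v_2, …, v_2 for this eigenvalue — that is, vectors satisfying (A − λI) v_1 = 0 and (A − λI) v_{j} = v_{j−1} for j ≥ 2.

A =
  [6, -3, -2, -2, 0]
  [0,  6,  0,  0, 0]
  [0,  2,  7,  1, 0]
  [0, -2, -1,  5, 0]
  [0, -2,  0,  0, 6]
A Jordan chain for λ = 6 of length 2:
v_1 = (-3, 0, 2, -2, -2)ᵀ
v_2 = (0, 1, 0, 0, 0)ᵀ

Let N = A − (6)·I. We want v_2 with N^2 v_2 = 0 but N^1 v_2 ≠ 0; then v_{j-1} := N · v_j for j = 2, …, 2.

Pick v_2 = (0, 1, 0, 0, 0)ᵀ.
Then v_1 = N · v_2 = (-3, 0, 2, -2, -2)ᵀ.

Sanity check: (A − (6)·I) v_1 = (0, 0, 0, 0, 0)ᵀ = 0. ✓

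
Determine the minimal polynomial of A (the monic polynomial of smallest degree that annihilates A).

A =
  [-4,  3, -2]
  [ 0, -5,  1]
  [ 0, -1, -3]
x^3 + 12*x^2 + 48*x + 64

The characteristic polynomial is χ_A(x) = (x + 4)^3, so the eigenvalues are known. The minimal polynomial is
  m_A(x) = Π_λ (x − λ)^{k_λ}
where k_λ is the size of the *largest* Jordan block for λ (equivalently, the smallest k with (A − λI)^k v = 0 for every generalised eigenvector v of λ).

  λ = -4: largest Jordan block has size 3, contributing (x + 4)^3

So m_A(x) = (x + 4)^3 = x^3 + 12*x^2 + 48*x + 64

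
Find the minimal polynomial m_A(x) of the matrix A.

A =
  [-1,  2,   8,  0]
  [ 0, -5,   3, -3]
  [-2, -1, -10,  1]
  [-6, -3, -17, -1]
x^4 + 17*x^3 + 108*x^2 + 304*x + 320

The characteristic polynomial is χ_A(x) = (x + 4)^3*(x + 5), so the eigenvalues are known. The minimal polynomial is
  m_A(x) = Π_λ (x − λ)^{k_λ}
where k_λ is the size of the *largest* Jordan block for λ (equivalently, the smallest k with (A − λI)^k v = 0 for every generalised eigenvector v of λ).

  λ = -5: largest Jordan block has size 1, contributing (x + 5)
  λ = -4: largest Jordan block has size 3, contributing (x + 4)^3

So m_A(x) = (x + 4)^3*(x + 5) = x^4 + 17*x^3 + 108*x^2 + 304*x + 320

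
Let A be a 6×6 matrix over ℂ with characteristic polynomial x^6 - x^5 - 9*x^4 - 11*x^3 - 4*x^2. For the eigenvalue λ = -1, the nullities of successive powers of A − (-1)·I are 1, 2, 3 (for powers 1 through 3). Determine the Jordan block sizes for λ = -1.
Block sizes for λ = -1: [3]

From the dimensions of kernels of powers, the number of Jordan blocks of size at least j is d_j − d_{j−1} where d_j = dim ker(N^j) (with d_0 = 0). Computing the differences gives [1, 1, 1].
The number of blocks of size exactly k is (#blocks of size ≥ k) − (#blocks of size ≥ k + 1), so the partition is: 1 block(s) of size 3.
In nonincreasing order the block sizes are [3].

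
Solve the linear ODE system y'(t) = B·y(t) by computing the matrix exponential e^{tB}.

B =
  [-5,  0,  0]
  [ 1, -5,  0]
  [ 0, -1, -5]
e^{tB} =
  [exp(-5*t), 0, 0]
  [t*exp(-5*t), exp(-5*t), 0]
  [-t^2*exp(-5*t)/2, -t*exp(-5*t), exp(-5*t)]

Strategy: write B = P · J · P⁻¹ where J is a Jordan canonical form, so e^{tB} = P · e^{tJ} · P⁻¹, and e^{tJ} can be computed block-by-block.

B has Jordan form
J =
  [-5,  1,  0]
  [ 0, -5,  1]
  [ 0,  0, -5]
(up to reordering of blocks).

Per-block formulas:
  For a 3×3 Jordan block J_3(-5): exp(t · J_3(-5)) = e^(-5t)·(I + t·N + (t^2/2)·N^2), where N is the 3×3 nilpotent shift.

After assembling e^{tJ} and conjugating by P, we get:

e^{tB} =
  [exp(-5*t), 0, 0]
  [t*exp(-5*t), exp(-5*t), 0]
  [-t^2*exp(-5*t)/2, -t*exp(-5*t), exp(-5*t)]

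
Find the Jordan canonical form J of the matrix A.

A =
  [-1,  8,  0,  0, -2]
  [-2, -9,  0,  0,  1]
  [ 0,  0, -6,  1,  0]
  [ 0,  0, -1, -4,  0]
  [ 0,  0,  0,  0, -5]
J_2(-5) ⊕ J_2(-5) ⊕ J_1(-5)

The characteristic polynomial is
  det(x·I − A) = x^5 + 25*x^4 + 250*x^3 + 1250*x^2 + 3125*x + 3125 = (x + 5)^5

Eigenvalues and multiplicities (the geometric multiplicity of λ is n − rank(A − λI), which equals the number of Jordan blocks for λ):
  λ = -5: algebraic multiplicity = 5, geometric multiplicity = 3

Determining the block sizes for each eigenvalue:
  λ = -5: with am = 5 and gm = 3, the partition is not yet determined (e.g. several partitions of 5 into 3 parts exist). Let N = A − (-5)·I. Computing rank(N^1) = 2, rank(N^2) = 0; the number of blocks of size ≥ j is rank(N^{j−1}) − rank(N^j), giving [3, 2]. So we have 2 block(s) of size 2, 1 block(s) of size 1 → block sizes [2, 2, 1]

Assembling the blocks gives a Jordan form
J =
  [-5,  1,  0,  0,  0]
  [ 0, -5,  0,  0,  0]
  [ 0,  0, -5,  1,  0]
  [ 0,  0,  0, -5,  0]
  [ 0,  0,  0,  0, -5]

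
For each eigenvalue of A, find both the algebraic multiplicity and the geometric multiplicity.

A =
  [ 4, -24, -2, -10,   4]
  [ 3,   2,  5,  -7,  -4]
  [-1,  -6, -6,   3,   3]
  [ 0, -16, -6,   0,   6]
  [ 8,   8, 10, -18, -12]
λ = -4: alg = 1, geom = 1; λ = -2: alg = 4, geom = 2

Step 1 — factor the characteristic polynomial to read off the algebraic multiplicities:
  χ_A(x) = (x + 2)^4*(x + 4)

Step 2 — compute geometric multiplicities via the rank-nullity identity g(λ) = n − rank(A − λI):
  rank(A − (-4)·I) = 4, so dim ker(A − (-4)·I) = n − 4 = 1
  rank(A − (-2)·I) = 3, so dim ker(A − (-2)·I) = n − 3 = 2

Summary:
  λ = -4: algebraic multiplicity = 1, geometric multiplicity = 1
  λ = -2: algebraic multiplicity = 4, geometric multiplicity = 2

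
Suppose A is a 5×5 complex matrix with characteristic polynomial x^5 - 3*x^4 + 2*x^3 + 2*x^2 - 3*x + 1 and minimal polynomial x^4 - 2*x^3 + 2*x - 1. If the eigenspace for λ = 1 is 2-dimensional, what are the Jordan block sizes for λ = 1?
Block sizes for λ = 1: [3, 1]

Step 1 — from the characteristic polynomial, algebraic multiplicity of λ = 1 is 4. From dim ker(A − (1)·I) = 2, there are exactly 2 Jordan blocks for λ = 1.
Step 2 — from the minimal polynomial, the factor (x − 1)^3 tells us the largest block for λ = 1 has size 3.
Step 3 — with total size 4, 2 blocks, and largest block 3, the block sizes (in nonincreasing order) are [3, 1].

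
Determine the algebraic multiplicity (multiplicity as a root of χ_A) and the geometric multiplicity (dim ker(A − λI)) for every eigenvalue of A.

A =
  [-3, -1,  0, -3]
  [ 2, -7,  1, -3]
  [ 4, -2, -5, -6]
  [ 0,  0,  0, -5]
λ = -5: alg = 4, geom = 2

Step 1 — factor the characteristic polynomial to read off the algebraic multiplicities:
  χ_A(x) = (x + 5)^4

Step 2 — compute geometric multiplicities via the rank-nullity identity g(λ) = n − rank(A − λI):
  rank(A − (-5)·I) = 2, so dim ker(A − (-5)·I) = n − 2 = 2

Summary:
  λ = -5: algebraic multiplicity = 4, geometric multiplicity = 2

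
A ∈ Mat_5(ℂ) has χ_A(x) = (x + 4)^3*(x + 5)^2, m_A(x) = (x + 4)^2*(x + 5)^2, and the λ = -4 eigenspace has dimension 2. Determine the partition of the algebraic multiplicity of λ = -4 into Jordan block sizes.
Block sizes for λ = -4: [2, 1]

Step 1 — from the characteristic polynomial, algebraic multiplicity of λ = -4 is 3. From dim ker(A − (-4)·I) = 2, there are exactly 2 Jordan blocks for λ = -4.
Step 2 — from the minimal polynomial, the factor (x + 4)^2 tells us the largest block for λ = -4 has size 2.
Step 3 — with total size 3, 2 blocks, and largest block 2, the block sizes (in nonincreasing order) are [2, 1].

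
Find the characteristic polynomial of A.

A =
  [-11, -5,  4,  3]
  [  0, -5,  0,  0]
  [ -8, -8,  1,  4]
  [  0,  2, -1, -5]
x^4 + 20*x^3 + 150*x^2 + 500*x + 625

Expanding det(x·I − A) (e.g. by cofactor expansion or by noting that A is similar to its Jordan form J, which has the same characteristic polynomial as A) gives
  χ_A(x) = x^4 + 20*x^3 + 150*x^2 + 500*x + 625
which factors as (x + 5)^4. The eigenvalues (with algebraic multiplicities) are λ = -5 with multiplicity 4.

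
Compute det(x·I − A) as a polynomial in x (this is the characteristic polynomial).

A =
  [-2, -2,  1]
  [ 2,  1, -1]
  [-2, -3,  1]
x^3

Expanding det(x·I − A) (e.g. by cofactor expansion or by noting that A is similar to its Jordan form J, which has the same characteristic polynomial as A) gives
  χ_A(x) = x^3
which factors as x^3. The eigenvalues (with algebraic multiplicities) are λ = 0 with multiplicity 3.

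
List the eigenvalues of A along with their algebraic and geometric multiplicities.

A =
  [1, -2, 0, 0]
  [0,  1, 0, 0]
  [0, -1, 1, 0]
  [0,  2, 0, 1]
λ = 1: alg = 4, geom = 3

Step 1 — factor the characteristic polynomial to read off the algebraic multiplicities:
  χ_A(x) = (x - 1)^4

Step 2 — compute geometric multiplicities via the rank-nullity identity g(λ) = n − rank(A − λI):
  rank(A − (1)·I) = 1, so dim ker(A − (1)·I) = n − 1 = 3

Summary:
  λ = 1: algebraic multiplicity = 4, geometric multiplicity = 3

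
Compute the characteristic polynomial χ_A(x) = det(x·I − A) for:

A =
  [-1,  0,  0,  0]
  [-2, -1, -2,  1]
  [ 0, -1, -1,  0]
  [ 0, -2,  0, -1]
x^4 + 4*x^3 + 6*x^2 + 4*x + 1

Expanding det(x·I − A) (e.g. by cofactor expansion or by noting that A is similar to its Jordan form J, which has the same characteristic polynomial as A) gives
  χ_A(x) = x^4 + 4*x^3 + 6*x^2 + 4*x + 1
which factors as (x + 1)^4. The eigenvalues (with algebraic multiplicities) are λ = -1 with multiplicity 4.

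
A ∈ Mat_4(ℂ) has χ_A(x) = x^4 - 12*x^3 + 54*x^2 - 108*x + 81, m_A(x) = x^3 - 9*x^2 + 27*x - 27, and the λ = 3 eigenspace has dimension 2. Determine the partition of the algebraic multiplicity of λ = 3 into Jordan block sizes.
Block sizes for λ = 3: [3, 1]

Step 1 — from the characteristic polynomial, algebraic multiplicity of λ = 3 is 4. From dim ker(A − (3)·I) = 2, there are exactly 2 Jordan blocks for λ = 3.
Step 2 — from the minimal polynomial, the factor (x − 3)^3 tells us the largest block for λ = 3 has size 3.
Step 3 — with total size 4, 2 blocks, and largest block 3, the block sizes (in nonincreasing order) are [3, 1].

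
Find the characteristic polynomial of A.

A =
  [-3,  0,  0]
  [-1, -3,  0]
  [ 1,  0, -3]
x^3 + 9*x^2 + 27*x + 27

Expanding det(x·I − A) (e.g. by cofactor expansion or by noting that A is similar to its Jordan form J, which has the same characteristic polynomial as A) gives
  χ_A(x) = x^3 + 9*x^2 + 27*x + 27
which factors as (x + 3)^3. The eigenvalues (with algebraic multiplicities) are λ = -3 with multiplicity 3.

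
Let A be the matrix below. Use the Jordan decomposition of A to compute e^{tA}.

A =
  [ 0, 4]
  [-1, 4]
e^{tA} =
  [-2*t*exp(2*t) + exp(2*t), 4*t*exp(2*t)]
  [-t*exp(2*t), 2*t*exp(2*t) + exp(2*t)]

Strategy: write A = P · J · P⁻¹ where J is a Jordan canonical form, so e^{tA} = P · e^{tJ} · P⁻¹, and e^{tJ} can be computed block-by-block.

A has Jordan form
J =
  [2, 1]
  [0, 2]
(up to reordering of blocks).

Per-block formulas:
  For a 2×2 Jordan block J_2(2): exp(t · J_2(2)) = e^(2t)·(I + t·N), where N is the 2×2 nilpotent shift.

After assembling e^{tJ} and conjugating by P, we get:

e^{tA} =
  [-2*t*exp(2*t) + exp(2*t), 4*t*exp(2*t)]
  [-t*exp(2*t), 2*t*exp(2*t) + exp(2*t)]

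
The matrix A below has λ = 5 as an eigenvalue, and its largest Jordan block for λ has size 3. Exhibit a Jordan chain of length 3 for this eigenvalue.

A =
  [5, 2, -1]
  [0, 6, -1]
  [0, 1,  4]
A Jordan chain for λ = 5 of length 3:
v_1 = (1, 0, 0)ᵀ
v_2 = (2, 1, 1)ᵀ
v_3 = (0, 1, 0)ᵀ

Let N = A − (5)·I. We want v_3 with N^3 v_3 = 0 but N^2 v_3 ≠ 0; then v_{j-1} := N · v_j for j = 3, …, 2.

Pick v_3 = (0, 1, 0)ᵀ.
Then v_2 = N · v_3 = (2, 1, 1)ᵀ.
Then v_1 = N · v_2 = (1, 0, 0)ᵀ.

Sanity check: (A − (5)·I) v_1 = (0, 0, 0)ᵀ = 0. ✓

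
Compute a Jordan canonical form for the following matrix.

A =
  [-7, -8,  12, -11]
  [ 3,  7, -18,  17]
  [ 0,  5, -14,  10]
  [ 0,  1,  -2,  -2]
J_3(-4) ⊕ J_1(-4)

The characteristic polynomial is
  det(x·I − A) = x^4 + 16*x^3 + 96*x^2 + 256*x + 256 = (x + 4)^4

Eigenvalues and multiplicities (the geometric multiplicity of λ is n − rank(A − λI), which equals the number of Jordan blocks for λ):
  λ = -4: algebraic multiplicity = 4, geometric multiplicity = 2

Determining the block sizes for each eigenvalue:
  λ = -4: with am = 4 and gm = 2, the partition is not yet determined (e.g. several partitions of 4 into 2 parts exist). Let N = A − (-4)·I. Computing rank(N^1) = 2, rank(N^2) = 1, rank(N^3) = 0; the number of blocks of size ≥ j is rank(N^{j−1}) − rank(N^j), giving [2, 1, 1]. So we have 1 block(s) of size 3, 1 block(s) of size 1 → block sizes [3, 1]

Assembling the blocks gives a Jordan form
J =
  [-4,  1,  0,  0]
  [ 0, -4,  1,  0]
  [ 0,  0, -4,  0]
  [ 0,  0,  0, -4]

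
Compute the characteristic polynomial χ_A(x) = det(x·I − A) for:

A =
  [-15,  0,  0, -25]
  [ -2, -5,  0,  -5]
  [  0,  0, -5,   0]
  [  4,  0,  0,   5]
x^4 + 20*x^3 + 150*x^2 + 500*x + 625

Expanding det(x·I − A) (e.g. by cofactor expansion or by noting that A is similar to its Jordan form J, which has the same characteristic polynomial as A) gives
  χ_A(x) = x^4 + 20*x^3 + 150*x^2 + 500*x + 625
which factors as (x + 5)^4. The eigenvalues (with algebraic multiplicities) are λ = -5 with multiplicity 4.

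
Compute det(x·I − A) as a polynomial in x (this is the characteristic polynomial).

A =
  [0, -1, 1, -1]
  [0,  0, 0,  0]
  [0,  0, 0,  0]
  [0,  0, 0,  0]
x^4

Expanding det(x·I − A) (e.g. by cofactor expansion or by noting that A is similar to its Jordan form J, which has the same characteristic polynomial as A) gives
  χ_A(x) = x^4
which factors as x^4. The eigenvalues (with algebraic multiplicities) are λ = 0 with multiplicity 4.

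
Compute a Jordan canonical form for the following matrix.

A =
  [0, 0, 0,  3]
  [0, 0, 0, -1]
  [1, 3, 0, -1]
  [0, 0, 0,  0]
J_2(0) ⊕ J_2(0)

The characteristic polynomial is
  det(x·I − A) = x^4

Eigenvalues and multiplicities (the geometric multiplicity of λ is n − rank(A − λI), which equals the number of Jordan blocks for λ):
  λ = 0: algebraic multiplicity = 4, geometric multiplicity = 2

Determining the block sizes for each eigenvalue:
  λ = 0: with am = 4 and gm = 2, the partition is not yet determined (e.g. several partitions of 4 into 2 parts exist). Let N = A − (0)·I. Computing rank(N^1) = 2, rank(N^2) = 0; the number of blocks of size ≥ j is rank(N^{j−1}) − rank(N^j), giving [2, 2]. So we have 2 block(s) of size 2 → block sizes [2, 2]

Assembling the blocks gives a Jordan form
J =
  [0, 1, 0, 0]
  [0, 0, 0, 0]
  [0, 0, 0, 1]
  [0, 0, 0, 0]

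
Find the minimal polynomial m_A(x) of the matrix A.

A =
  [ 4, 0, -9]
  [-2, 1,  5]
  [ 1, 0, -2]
x^3 - 3*x^2 + 3*x - 1

The characteristic polynomial is χ_A(x) = (x - 1)^3, so the eigenvalues are known. The minimal polynomial is
  m_A(x) = Π_λ (x − λ)^{k_λ}
where k_λ is the size of the *largest* Jordan block for λ (equivalently, the smallest k with (A − λI)^k v = 0 for every generalised eigenvector v of λ).

  λ = 1: largest Jordan block has size 3, contributing (x − 1)^3

So m_A(x) = (x - 1)^3 = x^3 - 3*x^2 + 3*x - 1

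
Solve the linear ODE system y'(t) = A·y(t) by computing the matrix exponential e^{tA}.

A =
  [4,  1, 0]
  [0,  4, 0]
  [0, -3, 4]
e^{tA} =
  [exp(4*t), t*exp(4*t), 0]
  [0, exp(4*t), 0]
  [0, -3*t*exp(4*t), exp(4*t)]

Strategy: write A = P · J · P⁻¹ where J is a Jordan canonical form, so e^{tA} = P · e^{tJ} · P⁻¹, and e^{tJ} can be computed block-by-block.

A has Jordan form
J =
  [4, 1, 0]
  [0, 4, 0]
  [0, 0, 4]
(up to reordering of blocks).

Per-block formulas:
  For a 2×2 Jordan block J_2(4): exp(t · J_2(4)) = e^(4t)·(I + t·N), where N is the 2×2 nilpotent shift.
  For a 1×1 block at λ = 4: exp(t · [4]) = [e^(4t)].

After assembling e^{tJ} and conjugating by P, we get:

e^{tA} =
  [exp(4*t), t*exp(4*t), 0]
  [0, exp(4*t), 0]
  [0, -3*t*exp(4*t), exp(4*t)]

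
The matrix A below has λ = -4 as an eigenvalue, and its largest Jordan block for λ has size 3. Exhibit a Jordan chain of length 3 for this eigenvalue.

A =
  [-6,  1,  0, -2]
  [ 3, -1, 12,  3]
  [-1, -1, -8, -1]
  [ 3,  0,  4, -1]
A Jordan chain for λ = -4 of length 3:
v_1 = (1, 0, 0, -1)ᵀ
v_2 = (-2, 3, -1, 3)ᵀ
v_3 = (1, 0, 0, 0)ᵀ

Let N = A − (-4)·I. We want v_3 with N^3 v_3 = 0 but N^2 v_3 ≠ 0; then v_{j-1} := N · v_j for j = 3, …, 2.

Pick v_3 = (1, 0, 0, 0)ᵀ.
Then v_2 = N · v_3 = (-2, 3, -1, 3)ᵀ.
Then v_1 = N · v_2 = (1, 0, 0, -1)ᵀ.

Sanity check: (A − (-4)·I) v_1 = (0, 0, 0, 0)ᵀ = 0. ✓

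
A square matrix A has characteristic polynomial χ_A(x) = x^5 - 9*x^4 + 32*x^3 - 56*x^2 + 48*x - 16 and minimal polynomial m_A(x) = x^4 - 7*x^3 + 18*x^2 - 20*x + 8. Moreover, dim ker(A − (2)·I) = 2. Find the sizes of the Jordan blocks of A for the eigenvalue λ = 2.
Block sizes for λ = 2: [3, 1]

Step 1 — from the characteristic polynomial, algebraic multiplicity of λ = 2 is 4. From dim ker(A − (2)·I) = 2, there are exactly 2 Jordan blocks for λ = 2.
Step 2 — from the minimal polynomial, the factor (x − 2)^3 tells us the largest block for λ = 2 has size 3.
Step 3 — with total size 4, 2 blocks, and largest block 3, the block sizes (in nonincreasing order) are [3, 1].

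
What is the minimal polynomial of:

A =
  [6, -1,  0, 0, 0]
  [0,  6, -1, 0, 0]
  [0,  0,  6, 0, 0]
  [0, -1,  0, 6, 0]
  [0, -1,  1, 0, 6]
x^3 - 18*x^2 + 108*x - 216

The characteristic polynomial is χ_A(x) = (x - 6)^5, so the eigenvalues are known. The minimal polynomial is
  m_A(x) = Π_λ (x − λ)^{k_λ}
where k_λ is the size of the *largest* Jordan block for λ (equivalently, the smallest k with (A − λI)^k v = 0 for every generalised eigenvector v of λ).

  λ = 6: largest Jordan block has size 3, contributing (x − 6)^3

So m_A(x) = (x - 6)^3 = x^3 - 18*x^2 + 108*x - 216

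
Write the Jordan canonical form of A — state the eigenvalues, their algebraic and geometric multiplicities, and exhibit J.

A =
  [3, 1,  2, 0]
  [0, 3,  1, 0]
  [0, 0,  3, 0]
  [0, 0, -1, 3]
J_3(3) ⊕ J_1(3)

The characteristic polynomial is
  det(x·I − A) = x^4 - 12*x^3 + 54*x^2 - 108*x + 81 = (x - 3)^4

Eigenvalues and multiplicities (the geometric multiplicity of λ is n − rank(A − λI), which equals the number of Jordan blocks for λ):
  λ = 3: algebraic multiplicity = 4, geometric multiplicity = 2

Determining the block sizes for each eigenvalue:
  λ = 3: with am = 4 and gm = 2, the partition is not yet determined (e.g. several partitions of 4 into 2 parts exist). Let N = A − (3)·I. Computing rank(N^1) = 2, rank(N^2) = 1, rank(N^3) = 0; the number of blocks of size ≥ j is rank(N^{j−1}) − rank(N^j), giving [2, 1, 1]. So we have 1 block(s) of size 3, 1 block(s) of size 1 → block sizes [3, 1]

Assembling the blocks gives a Jordan form
J =
  [3, 1, 0, 0]
  [0, 3, 1, 0]
  [0, 0, 3, 0]
  [0, 0, 0, 3]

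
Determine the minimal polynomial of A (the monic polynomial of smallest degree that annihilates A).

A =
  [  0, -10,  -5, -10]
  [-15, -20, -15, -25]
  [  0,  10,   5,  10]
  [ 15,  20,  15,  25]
x^2 - 5*x

The characteristic polynomial is χ_A(x) = x^2*(x - 5)^2, so the eigenvalues are known. The minimal polynomial is
  m_A(x) = Π_λ (x − λ)^{k_λ}
where k_λ is the size of the *largest* Jordan block for λ (equivalently, the smallest k with (A − λI)^k v = 0 for every generalised eigenvector v of λ).

  λ = 0: largest Jordan block has size 1, contributing (x − 0)
  λ = 5: largest Jordan block has size 1, contributing (x − 5)

So m_A(x) = x*(x - 5) = x^2 - 5*x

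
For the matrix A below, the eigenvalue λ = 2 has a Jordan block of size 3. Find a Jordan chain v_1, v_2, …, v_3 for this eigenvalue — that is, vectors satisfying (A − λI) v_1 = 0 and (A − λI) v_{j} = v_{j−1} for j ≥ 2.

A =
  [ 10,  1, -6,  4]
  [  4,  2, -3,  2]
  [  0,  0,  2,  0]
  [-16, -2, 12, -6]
A Jordan chain for λ = 2 of length 3:
v_1 = (4, 0, 0, -8)ᵀ
v_2 = (8, 4, 0, -16)ᵀ
v_3 = (1, 0, 0, 0)ᵀ

Let N = A − (2)·I. We want v_3 with N^3 v_3 = 0 but N^2 v_3 ≠ 0; then v_{j-1} := N · v_j for j = 3, …, 2.

Pick v_3 = (1, 0, 0, 0)ᵀ.
Then v_2 = N · v_3 = (8, 4, 0, -16)ᵀ.
Then v_1 = N · v_2 = (4, 0, 0, -8)ᵀ.

Sanity check: (A − (2)·I) v_1 = (0, 0, 0, 0)ᵀ = 0. ✓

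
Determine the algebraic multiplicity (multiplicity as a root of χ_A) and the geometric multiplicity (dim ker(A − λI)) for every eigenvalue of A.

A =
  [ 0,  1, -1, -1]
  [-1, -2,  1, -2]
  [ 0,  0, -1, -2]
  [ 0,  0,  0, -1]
λ = -1: alg = 4, geom = 2

Step 1 — factor the characteristic polynomial to read off the algebraic multiplicities:
  χ_A(x) = (x + 1)^4

Step 2 — compute geometric multiplicities via the rank-nullity identity g(λ) = n − rank(A − λI):
  rank(A − (-1)·I) = 2, so dim ker(A − (-1)·I) = n − 2 = 2

Summary:
  λ = -1: algebraic multiplicity = 4, geometric multiplicity = 2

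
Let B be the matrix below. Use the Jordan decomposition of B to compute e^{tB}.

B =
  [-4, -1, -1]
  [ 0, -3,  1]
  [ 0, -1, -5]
e^{tB} =
  [exp(-4*t), -t*exp(-4*t), -t*exp(-4*t)]
  [0, t*exp(-4*t) + exp(-4*t), t*exp(-4*t)]
  [0, -t*exp(-4*t), -t*exp(-4*t) + exp(-4*t)]

Strategy: write B = P · J · P⁻¹ where J is a Jordan canonical form, so e^{tB} = P · e^{tJ} · P⁻¹, and e^{tJ} can be computed block-by-block.

B has Jordan form
J =
  [-4,  1,  0]
  [ 0, -4,  0]
  [ 0,  0, -4]
(up to reordering of blocks).

Per-block formulas:
  For a 1×1 block at λ = -4: exp(t · [-4]) = [e^(-4t)].
  For a 2×2 Jordan block J_2(-4): exp(t · J_2(-4)) = e^(-4t)·(I + t·N), where N is the 2×2 nilpotent shift.

After assembling e^{tJ} and conjugating by P, we get:

e^{tB} =
  [exp(-4*t), -t*exp(-4*t), -t*exp(-4*t)]
  [0, t*exp(-4*t) + exp(-4*t), t*exp(-4*t)]
  [0, -t*exp(-4*t), -t*exp(-4*t) + exp(-4*t)]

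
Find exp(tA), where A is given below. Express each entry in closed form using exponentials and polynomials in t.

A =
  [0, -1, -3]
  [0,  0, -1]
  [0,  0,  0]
e^{tA} =
  [1, -t, t^2/2 - 3*t]
  [0, 1, -t]
  [0, 0, 1]

Strategy: write A = P · J · P⁻¹ where J is a Jordan canonical form, so e^{tA} = P · e^{tJ} · P⁻¹, and e^{tJ} can be computed block-by-block.

A has Jordan form
J =
  [0, 1, 0]
  [0, 0, 1]
  [0, 0, 0]
(up to reordering of blocks).

Per-block formulas:
  For a 3×3 Jordan block J_3(0): exp(t · J_3(0)) = e^(0t)·(I + t·N + (t^2/2)·N^2), where N is the 3×3 nilpotent shift.

After assembling e^{tJ} and conjugating by P, we get:

e^{tA} =
  [1, -t, t^2/2 - 3*t]
  [0, 1, -t]
  [0, 0, 1]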